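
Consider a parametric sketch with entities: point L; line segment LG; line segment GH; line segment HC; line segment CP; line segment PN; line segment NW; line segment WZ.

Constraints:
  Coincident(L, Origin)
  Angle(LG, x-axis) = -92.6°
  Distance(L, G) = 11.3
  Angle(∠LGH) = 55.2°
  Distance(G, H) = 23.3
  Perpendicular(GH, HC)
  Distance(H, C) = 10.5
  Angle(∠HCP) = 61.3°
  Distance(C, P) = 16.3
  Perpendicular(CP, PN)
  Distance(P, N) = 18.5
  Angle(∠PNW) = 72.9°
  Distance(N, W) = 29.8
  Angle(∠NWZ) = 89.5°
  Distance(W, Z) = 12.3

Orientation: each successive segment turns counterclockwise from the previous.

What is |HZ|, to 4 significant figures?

17.54

L is at the origin; LG runs at -92.6° with length 11.3, so G = (-0.5126, -11.29). ∠LGH = 55.2° gives GH at 32.20° from the x-axis; with |GH| = 23.3, H = (19.20, 1.128). The perpendicularity gives HC at right angles to GH, so HC runs at 122.2°; with |HC| = 10.5, C = (13.61, 10.01). ∠HCP = 61.3° gives CP at -119.1° from the x-axis; with |CP| = 16.3, P = (5.681, -4.230). The perpendicularity gives PN at right angles to CP, so PN runs at -29.10°; with |PN| = 18.5, N = (21.85, -13.23). ∠PNW = 72.9° gives NW at 78.00° from the x-axis; with |NW| = 29.8, W = (28.04, 15.92). ∠NWZ = 89.5° gives WZ at 168.5° from the x-axis; with |WZ| = 12.3, Z = (15.99, 18.37). Then |HZ| = |Z − H| = 17.54.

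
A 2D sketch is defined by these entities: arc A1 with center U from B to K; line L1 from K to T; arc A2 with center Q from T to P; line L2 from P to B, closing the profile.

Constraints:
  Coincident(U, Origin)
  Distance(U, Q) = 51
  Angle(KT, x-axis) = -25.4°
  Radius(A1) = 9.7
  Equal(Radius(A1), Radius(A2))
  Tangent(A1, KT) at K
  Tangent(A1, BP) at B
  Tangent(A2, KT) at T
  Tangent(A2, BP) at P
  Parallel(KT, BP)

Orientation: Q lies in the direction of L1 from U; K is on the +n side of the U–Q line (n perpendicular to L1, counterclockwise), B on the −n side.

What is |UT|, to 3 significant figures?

51.9

The slot axis is L1's direction at -25.4°, so u = (cos -25.4°, sin -25.4°) = (0.903, -0.429) and n = (−sin -25.4°, cos -25.4°) = (0.429, 0.903). U is at the origin and Q lies 51.0 along u from U, so Q = 51.0·u = (46.1, -21.9). Tangency of A1 to both parallel lines with radius 9.7 puts K and B at U ± 9.7·n: K = (4.16, 8.76), B = (-4.16, -8.76). Equal radii place T and P the same way about Q: T = Q + 9.7·n = (50.2, -13.1), P = Q − 9.7·n = (41.9, -30.6). Then |UT| = |T − U| = 51.9.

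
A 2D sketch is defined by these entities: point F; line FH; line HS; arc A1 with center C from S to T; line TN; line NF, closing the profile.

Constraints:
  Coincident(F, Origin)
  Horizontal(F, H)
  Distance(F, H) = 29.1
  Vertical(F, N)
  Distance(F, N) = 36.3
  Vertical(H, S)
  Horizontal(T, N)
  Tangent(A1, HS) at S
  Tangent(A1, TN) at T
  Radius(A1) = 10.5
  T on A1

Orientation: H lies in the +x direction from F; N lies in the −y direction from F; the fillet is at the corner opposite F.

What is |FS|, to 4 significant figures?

38.89

The virtual corner opposite F is at (29.10, -36.30). A1 meets HS tangentially, so CS is at right angles to HS and since A1 is tangent to TN there, CT ⟂ TN, with radius 10.5, so the center C sits 10.5 in from both sides at C = (18.60, -25.80). That places the tangent points at S = (29.10, -25.80) on HS and T = (18.60, -36.30) on TN. Then |FS| = |S − F| = 38.89.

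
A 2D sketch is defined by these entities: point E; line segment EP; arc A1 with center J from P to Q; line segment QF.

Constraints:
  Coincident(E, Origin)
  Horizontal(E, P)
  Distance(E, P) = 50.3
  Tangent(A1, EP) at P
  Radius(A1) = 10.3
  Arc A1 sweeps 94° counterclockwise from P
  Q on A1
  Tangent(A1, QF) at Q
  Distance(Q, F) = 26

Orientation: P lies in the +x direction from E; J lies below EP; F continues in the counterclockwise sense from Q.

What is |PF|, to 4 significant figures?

37.91

E is at the origin; EP is horizontal with |EP| = 50.3 and P on the +x side, so P = (50.30, 0.000). Tangency of A1 to EP means the radius JP is perpendicular to EP, so J = P + (0, -10.3) = (50.30, -10.30). On A1, P sits at bearing 90° from J; a 94° counterclockwise sweep puts Q at bearing 184°, so Q = J + 10.3·(cos 184°, sin 184°) = (40.03, -11.02). Tangency of A1 to QF means the radius JQ is perpendicular to QF, so QF runs along (−sin 184°, cos 184°); with |QF| = 26.0, F = (41.84, -36.96). Then |PF| = |F − P| = 37.91.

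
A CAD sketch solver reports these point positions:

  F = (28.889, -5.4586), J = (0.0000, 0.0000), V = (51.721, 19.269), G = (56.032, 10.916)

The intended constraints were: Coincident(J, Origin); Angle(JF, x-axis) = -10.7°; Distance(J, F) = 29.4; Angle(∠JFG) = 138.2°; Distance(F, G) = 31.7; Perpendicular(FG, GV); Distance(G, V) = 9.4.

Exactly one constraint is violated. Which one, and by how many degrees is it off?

Perpendicular(FG, GV) — off by 3.80°.

J = (0.00, 0.00) ✓; JF at -10.70° ✓; |JF| = 29.40 ✓; ∠JFG = 138.2° ✓; |FG| = 31.70 ✓; ∠(FG, GV) = 86.20° ✗; |GV| = 9.400 ✓.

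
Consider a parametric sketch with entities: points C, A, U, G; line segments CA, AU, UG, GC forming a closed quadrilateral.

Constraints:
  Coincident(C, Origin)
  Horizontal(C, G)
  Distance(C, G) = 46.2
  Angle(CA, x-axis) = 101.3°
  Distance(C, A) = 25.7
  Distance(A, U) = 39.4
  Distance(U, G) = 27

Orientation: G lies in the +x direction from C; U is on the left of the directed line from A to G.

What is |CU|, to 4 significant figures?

42.06

Checks: |AU| = 39.40 ✓; |UG| = 27.00 ✓.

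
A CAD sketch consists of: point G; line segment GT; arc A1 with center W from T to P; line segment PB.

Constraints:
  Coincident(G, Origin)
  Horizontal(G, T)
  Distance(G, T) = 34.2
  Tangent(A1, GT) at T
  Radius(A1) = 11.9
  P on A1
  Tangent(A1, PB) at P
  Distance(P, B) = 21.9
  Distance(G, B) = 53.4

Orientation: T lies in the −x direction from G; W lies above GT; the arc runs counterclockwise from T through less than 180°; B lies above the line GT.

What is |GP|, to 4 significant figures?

31.79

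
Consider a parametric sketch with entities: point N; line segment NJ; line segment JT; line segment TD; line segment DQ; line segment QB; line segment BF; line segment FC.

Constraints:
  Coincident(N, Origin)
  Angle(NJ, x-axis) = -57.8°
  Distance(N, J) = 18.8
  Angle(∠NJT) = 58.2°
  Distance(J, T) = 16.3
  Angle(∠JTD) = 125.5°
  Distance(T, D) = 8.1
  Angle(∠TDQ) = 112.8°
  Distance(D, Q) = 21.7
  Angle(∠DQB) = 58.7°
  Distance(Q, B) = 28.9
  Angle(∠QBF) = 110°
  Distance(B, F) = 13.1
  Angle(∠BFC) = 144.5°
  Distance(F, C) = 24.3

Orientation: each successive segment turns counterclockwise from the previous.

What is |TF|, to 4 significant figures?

14.97

N is at the origin; NJ runs at -57.8° with length 18.8, so J = (10.02, -15.91). ∠NJT = 58.2° gives JT at 64.00° from the x-axis; with |JT| = 16.3, T = (17.16, -1.258). ∠JTD = 125.5° gives TD at 118.5° from the x-axis; with |TD| = 8.1, D = (13.30, 5.860). ∠TDQ = 112.8° gives DQ at -174.3° from the x-axis; with |DQ| = 21.7, Q = (-8.294, 3.705). ∠DQB = 58.7° gives QB at -53.00° from the x-axis; with |QB| = 28.9, B = (9.098, -19.38). ∠QBF = 110.0° gives BF at 17.00° from the x-axis; with |BF| = 13.1, F = (21.63, -15.55). Then |TF| = |F − T| = 14.97.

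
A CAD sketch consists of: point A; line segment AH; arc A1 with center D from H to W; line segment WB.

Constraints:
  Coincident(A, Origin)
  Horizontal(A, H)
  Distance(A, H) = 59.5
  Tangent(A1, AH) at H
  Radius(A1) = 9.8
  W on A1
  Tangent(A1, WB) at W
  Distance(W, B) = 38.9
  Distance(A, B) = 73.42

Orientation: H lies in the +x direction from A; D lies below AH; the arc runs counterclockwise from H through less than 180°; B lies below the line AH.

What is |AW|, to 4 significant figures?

50.95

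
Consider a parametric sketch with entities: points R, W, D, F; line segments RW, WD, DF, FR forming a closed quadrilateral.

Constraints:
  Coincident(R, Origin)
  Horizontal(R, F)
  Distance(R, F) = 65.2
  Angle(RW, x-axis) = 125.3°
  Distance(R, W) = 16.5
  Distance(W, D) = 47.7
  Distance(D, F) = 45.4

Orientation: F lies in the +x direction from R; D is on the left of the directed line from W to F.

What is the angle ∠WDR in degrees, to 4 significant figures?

19.99°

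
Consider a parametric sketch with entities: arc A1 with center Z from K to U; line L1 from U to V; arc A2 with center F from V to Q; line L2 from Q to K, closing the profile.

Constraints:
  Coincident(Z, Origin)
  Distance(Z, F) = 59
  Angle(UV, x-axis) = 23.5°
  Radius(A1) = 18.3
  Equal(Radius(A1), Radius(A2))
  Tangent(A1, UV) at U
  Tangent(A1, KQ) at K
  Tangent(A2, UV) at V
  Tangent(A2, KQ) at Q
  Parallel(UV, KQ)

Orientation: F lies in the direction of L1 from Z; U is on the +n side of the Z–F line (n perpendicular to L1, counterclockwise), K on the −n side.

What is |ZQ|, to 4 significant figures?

61.77

Tangency of A1 to both parallel lines with radius 18.3 puts U and K at Z ± 18.3·n: U = (-7.297, 16.78), K = (7.297, -16.78). Equal radii place V and Q the same way about F: V = F + 18.3·n = (46.81, 40.31), Q = F − 18.3·n = (61.40, 6.744). Then |ZQ| = |Q − Z| = 61.77.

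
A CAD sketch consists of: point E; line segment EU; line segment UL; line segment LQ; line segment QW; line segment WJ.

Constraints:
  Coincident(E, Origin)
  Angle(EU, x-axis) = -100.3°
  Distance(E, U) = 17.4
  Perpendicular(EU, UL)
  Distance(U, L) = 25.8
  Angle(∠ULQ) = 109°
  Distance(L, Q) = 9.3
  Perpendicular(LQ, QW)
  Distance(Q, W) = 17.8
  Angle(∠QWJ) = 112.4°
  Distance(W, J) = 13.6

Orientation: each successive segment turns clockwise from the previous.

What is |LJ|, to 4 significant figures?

23.21

LQ is perpendicular to QW, so QW runs at 8.700°; with |QW| = 17.8, W = (-12.31, -0.6211). ∠QWJ = 112.4° gives WJ at -58.90° from the x-axis; with |WJ| = 13.6, J = (-5.282, -12.27). Then |LJ| = |J − L| = 23.21.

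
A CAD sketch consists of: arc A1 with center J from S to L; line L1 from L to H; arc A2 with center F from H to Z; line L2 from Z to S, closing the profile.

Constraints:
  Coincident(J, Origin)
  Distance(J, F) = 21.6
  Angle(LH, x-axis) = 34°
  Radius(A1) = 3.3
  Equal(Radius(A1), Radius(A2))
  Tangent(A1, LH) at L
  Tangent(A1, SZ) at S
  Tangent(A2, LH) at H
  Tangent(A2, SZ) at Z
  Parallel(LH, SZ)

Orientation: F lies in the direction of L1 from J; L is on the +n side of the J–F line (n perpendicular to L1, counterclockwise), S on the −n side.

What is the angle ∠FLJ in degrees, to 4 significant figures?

81.31°

The slot axis is L1's direction at 34.0°, so u = (cos 34.0°, sin 34.0°) = (0.8290, 0.5592) and n = (−sin 34.0°, cos 34.0°) = (-0.5592, 0.8290). J is at the origin and F lies 21.6 along u from J, so F = 21.6·u = (17.91, 12.08). Tangency of A1 to both parallel lines with radius 3.3 puts L and S at J ± 3.3·n: L = (-1.845, 2.736), S = (1.845, -2.736). Then cos ∠FLJ = LF·LJ / (|LF||LJ|), giving 81.31°.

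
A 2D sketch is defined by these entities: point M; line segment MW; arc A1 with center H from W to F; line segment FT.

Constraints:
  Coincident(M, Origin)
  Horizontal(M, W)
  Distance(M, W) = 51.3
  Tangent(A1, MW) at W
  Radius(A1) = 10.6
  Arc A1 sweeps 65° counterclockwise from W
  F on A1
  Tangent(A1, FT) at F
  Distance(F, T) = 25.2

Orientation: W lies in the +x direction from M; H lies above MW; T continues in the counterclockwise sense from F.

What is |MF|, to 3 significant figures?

61.2

M is at the origin; M and W share the same y with |MW| = 51.3 and W on the +x side, so W = (51.3, 0.00). Tangency of A1 to MW means the radius HW is perpendicular to MW, so H = W + (0, 10.6) = (51.3, 10.6). On A1, W sits at bearing -90° from H; a 65° counterclockwise sweep puts F at bearing -25°, so F = H + 10.6·(cos -25°, sin -25°) = (60.9, 6.12). Then |MF| = |F − M| = 61.2.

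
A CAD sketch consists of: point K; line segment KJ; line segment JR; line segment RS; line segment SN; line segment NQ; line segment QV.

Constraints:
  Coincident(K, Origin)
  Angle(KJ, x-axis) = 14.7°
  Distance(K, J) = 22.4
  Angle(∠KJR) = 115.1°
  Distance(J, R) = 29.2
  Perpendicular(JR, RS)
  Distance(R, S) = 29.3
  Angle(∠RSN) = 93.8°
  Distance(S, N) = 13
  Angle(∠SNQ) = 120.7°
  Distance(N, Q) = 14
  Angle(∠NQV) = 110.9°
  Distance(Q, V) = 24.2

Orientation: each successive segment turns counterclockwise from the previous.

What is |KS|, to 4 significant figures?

39.74

K is at the origin; KJ runs at 14.7° with length 22.4, so J = (21.67, 5.684). ∠KJR = 115.1° gives JR at 79.60° from the x-axis; with |JR| = 29.2, R = (26.94, 34.40). JR ⟂ RS, so RS runs at 169.6°; with |RS| = 29.3, S = (-1.881, 39.69). Then |KS| = |S − K| = 39.74.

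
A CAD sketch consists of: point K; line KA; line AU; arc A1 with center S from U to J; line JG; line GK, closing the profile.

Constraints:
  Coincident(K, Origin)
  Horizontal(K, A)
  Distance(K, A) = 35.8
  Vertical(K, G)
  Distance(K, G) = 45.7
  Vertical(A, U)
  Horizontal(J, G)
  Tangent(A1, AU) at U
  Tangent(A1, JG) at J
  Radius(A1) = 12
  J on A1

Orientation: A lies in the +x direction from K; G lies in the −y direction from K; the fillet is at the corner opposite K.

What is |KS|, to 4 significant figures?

41.26

K is at the origin; KA is horizontal with |KA| = 35.8 and A on the +x side, so A = (35.80, 0.000). K and G share the same x with |KG| = 45.7 and G on the −y side, so G = (0.000, -45.70). The virtual corner opposite K is at (35.80, -45.70). Tangency of A1 to AU means the radius SU is perpendicular to AU and since A1 is tangent to JG there, SJ ⟂ JG, with radius 12.0, so the center S sits 12.0 in from both sides at S = (23.80, -33.70). Then |KS| = |S − K| = 41.26.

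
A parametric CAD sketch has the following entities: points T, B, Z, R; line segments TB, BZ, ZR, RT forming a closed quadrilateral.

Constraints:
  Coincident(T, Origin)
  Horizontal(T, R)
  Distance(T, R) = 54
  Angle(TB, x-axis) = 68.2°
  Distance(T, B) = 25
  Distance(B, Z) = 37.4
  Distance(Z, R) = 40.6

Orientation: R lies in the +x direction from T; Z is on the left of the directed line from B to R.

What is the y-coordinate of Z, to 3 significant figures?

39.1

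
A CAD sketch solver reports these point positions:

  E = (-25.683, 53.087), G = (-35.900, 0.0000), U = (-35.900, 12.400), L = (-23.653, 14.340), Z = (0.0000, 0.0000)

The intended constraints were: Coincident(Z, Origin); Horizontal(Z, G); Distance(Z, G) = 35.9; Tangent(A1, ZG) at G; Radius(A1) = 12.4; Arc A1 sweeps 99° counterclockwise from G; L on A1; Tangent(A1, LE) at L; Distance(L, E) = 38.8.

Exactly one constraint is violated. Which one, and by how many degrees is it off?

Tangent(A1, LE) at L — off by 6.00°.

Z = (0.00, 0.00) ✓; Z.y = 0.00, G.y = 0.00 ✓; |ZG| = 35.90 ✓; ∠(UG, GZ) = 90.00° ✓; |UG| = 12.40 ✓; bearing(U→L) − bearing(U→G) = 99.00° ✓; |UL| = 12.40 ✓; ∠(UL, LE) = 96.00° ✗; |LE| = 38.80 ✓.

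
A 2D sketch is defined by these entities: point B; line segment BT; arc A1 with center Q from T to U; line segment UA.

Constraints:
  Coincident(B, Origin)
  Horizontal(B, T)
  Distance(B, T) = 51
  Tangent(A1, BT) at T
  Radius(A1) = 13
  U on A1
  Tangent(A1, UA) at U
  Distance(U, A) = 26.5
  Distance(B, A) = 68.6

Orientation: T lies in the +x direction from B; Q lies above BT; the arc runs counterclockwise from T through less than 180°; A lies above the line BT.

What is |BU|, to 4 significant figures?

65.57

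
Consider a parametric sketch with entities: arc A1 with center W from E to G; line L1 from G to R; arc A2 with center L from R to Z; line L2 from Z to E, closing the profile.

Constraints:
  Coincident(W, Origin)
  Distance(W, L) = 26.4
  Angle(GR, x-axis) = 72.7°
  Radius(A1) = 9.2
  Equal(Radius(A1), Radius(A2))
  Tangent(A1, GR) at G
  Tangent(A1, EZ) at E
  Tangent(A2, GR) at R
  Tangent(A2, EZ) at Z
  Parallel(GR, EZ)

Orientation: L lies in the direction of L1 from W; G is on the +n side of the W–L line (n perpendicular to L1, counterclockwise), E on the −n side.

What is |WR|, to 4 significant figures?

27.96

The slot axis is L1's direction at 72.7°, so u = (cos 72.7°, sin 72.7°) = (0.2974, 0.9548) and n = (−sin 72.7°, cos 72.7°) = (-0.9548, 0.2974). W is at the origin and L lies 26.4 along u from W, so L = 26.4·u = (7.851, 25.21). Tangency of A1 to both parallel lines with radius 9.2 puts G and E at W ± 9.2·n: G = (-8.784, 2.736), E = (8.784, -2.736). Equal radii place R and Z the same way about L: R = L + 9.2·n = (-0.9331, 27.94), Z = L − 9.2·n = (16.63, 22.47). Then |WR| = |R − W| = 27.96.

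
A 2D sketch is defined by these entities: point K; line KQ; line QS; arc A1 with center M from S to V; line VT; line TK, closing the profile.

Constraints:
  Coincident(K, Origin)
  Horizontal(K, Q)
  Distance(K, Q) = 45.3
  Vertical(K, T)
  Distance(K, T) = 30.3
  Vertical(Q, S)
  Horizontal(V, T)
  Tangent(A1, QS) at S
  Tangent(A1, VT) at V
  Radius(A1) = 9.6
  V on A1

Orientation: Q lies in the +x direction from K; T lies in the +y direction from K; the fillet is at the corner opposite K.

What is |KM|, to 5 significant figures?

41.267

K is at the origin; K and Q share the same y with |KQ| = 45.3 and Q on the +x side, so Q = (45.300, 0.0000). K and T share the same x with |KT| = 30.3 and T on the +y side, so T = (0.0000, 30.300). The virtual corner opposite K is at (45.300, 30.300). Since A1 is tangent to QS there, MS ⟂ QS and tangency of A1 to VT means the radius MV is perpendicular to VT, with radius 9.6, so the center M sits 9.6 in from both sides at M = (35.700, 20.700). Then |KM| = |M − K| = 41.267.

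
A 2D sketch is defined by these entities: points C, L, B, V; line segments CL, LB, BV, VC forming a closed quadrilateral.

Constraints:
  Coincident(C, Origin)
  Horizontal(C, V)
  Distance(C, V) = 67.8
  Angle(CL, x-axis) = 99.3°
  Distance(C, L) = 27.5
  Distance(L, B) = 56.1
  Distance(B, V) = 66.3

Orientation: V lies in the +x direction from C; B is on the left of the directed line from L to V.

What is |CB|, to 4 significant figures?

72.89

C is at the origin; C and V share the same y with |CV| = 67.8 and V in +x, so V = (67.8, 0). CL runs at 99.3° with |CL| = 27.5, so L = (-4.444, 27.14). B is determined by |LB| = 56.1 and |BV| = 66.3 together: it lies at the intersection of circle(L, 56.1) and circle(V, 66.3). With |LV| = 77.17, the foot of the radical line on LV is 30.50 from L and the perpendicular offset is √(56.1² − 30.50²) = 47.09. Taking the left-of-LV solution: B = (40.66, 60.49).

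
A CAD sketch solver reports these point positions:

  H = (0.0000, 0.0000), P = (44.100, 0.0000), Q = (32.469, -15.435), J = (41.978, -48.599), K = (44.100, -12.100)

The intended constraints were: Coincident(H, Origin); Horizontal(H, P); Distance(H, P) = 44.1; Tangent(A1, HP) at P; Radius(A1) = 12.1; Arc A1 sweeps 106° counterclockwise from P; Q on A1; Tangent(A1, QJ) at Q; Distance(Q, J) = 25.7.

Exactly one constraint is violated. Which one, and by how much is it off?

Distance(Q, J) = 25.7 — off by 8.80.

H = (0.00, 0.00) ✓; H.y = 0.00, P.y = 0.00 ✓; |HP| = 44.10 ✓; ∠(KP, PH) = 90.00° ✓; |KP| = 12.10 ✓; bearing(K→Q) − bearing(K→P) = 106.0° ✓; |KQ| = 12.10 ✓; ∠(KQ, QJ) = 90.00° ✓; |QJ| = 34.50 ✗.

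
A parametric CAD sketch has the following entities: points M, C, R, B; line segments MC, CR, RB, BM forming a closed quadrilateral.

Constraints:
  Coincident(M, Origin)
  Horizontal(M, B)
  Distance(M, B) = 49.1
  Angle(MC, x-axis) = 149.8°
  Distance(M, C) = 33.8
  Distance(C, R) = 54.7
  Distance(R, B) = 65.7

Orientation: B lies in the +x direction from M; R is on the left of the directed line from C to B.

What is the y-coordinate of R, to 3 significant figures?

53.7

Checks: |CR| = 54.70 ✓; |RB| = 65.70 ✓.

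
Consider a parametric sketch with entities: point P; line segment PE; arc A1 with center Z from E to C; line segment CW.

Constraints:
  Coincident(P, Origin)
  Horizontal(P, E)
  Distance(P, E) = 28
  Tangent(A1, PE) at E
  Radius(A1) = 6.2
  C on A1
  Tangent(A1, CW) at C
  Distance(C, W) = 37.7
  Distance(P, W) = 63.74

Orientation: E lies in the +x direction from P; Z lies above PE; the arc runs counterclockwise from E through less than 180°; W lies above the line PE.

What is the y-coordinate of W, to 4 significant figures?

34.65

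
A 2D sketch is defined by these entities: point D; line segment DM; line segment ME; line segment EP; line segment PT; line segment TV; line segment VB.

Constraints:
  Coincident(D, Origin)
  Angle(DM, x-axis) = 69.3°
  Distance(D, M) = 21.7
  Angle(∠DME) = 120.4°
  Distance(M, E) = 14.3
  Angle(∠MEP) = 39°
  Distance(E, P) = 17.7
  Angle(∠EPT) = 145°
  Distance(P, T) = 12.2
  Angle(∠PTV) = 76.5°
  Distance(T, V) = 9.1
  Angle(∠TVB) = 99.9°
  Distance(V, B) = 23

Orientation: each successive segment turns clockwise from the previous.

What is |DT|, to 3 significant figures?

6.76

D is at the origin; DM runs at 69.3° with length 21.7, so M = (7.67, 20.3). ∠DME = 120.4° gives ME at 9.70° from the x-axis; with |ME| = 14.3, E = (21.8, 22.7). ∠MEP = 39.0° gives EP at -131° from the x-axis; with |EP| = 17.7, P = (10.1, 9.41). ∠EPT = 145.0° gives PT at -166° from the x-axis; with |PT| = 12.2, T = (-1.77, 6.52). Then |DT| = |T − D| = 6.76.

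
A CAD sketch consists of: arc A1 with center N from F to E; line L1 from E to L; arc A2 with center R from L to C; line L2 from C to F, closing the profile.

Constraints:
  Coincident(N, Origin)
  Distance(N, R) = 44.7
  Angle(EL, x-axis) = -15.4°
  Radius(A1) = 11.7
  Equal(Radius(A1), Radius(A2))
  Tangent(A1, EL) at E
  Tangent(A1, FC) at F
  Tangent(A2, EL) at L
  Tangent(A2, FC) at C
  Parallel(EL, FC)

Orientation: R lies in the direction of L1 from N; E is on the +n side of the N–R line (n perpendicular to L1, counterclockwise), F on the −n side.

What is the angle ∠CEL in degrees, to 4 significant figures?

27.63°

The slot axis is L1's direction at -15.4°, so u = (cos -15.4°, sin -15.4°) = (0.9641, -0.2656) and n = (−sin -15.4°, cos -15.4°) = (0.2656, 0.9641). N is at the origin and R lies 44.7 along u from N, so R = 44.7·u = (43.10, -11.87). Tangency of A1 to both parallel lines with radius 11.7 puts E and F at N ± 11.7·n: E = (3.107, 11.28), F = (-3.107, -11.28). Equal radii place L and C the same way about R: L = R + 11.7·n = (46.20, -0.5904), C = R − 11.7·n = (39.99, -23.15). Then cos ∠CEL = EC·EL / (|EC||EL|), giving 27.63°.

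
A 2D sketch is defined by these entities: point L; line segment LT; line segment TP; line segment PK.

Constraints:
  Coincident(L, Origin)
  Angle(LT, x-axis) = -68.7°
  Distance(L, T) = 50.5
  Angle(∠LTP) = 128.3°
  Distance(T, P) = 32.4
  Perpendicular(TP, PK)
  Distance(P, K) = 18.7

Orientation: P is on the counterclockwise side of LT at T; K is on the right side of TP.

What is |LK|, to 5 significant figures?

86.372

∠LTP = 128.3°, so TP runs at -68.7° + (180° − 128.3°) = -17.000° from the x-axis; with |TP| = 32.4, P = T + 32.4·(cos -17.000°, sin -17.000°) = (49.328, -56.523). The perpendicularity gives PK at right angles to TP; with |PK| = 18.7 on the right of TP, K = P + 18.7·(-0.29237, -0.95630) = (43.861, -74.406). Then |LK| = |K − L| = 86.372.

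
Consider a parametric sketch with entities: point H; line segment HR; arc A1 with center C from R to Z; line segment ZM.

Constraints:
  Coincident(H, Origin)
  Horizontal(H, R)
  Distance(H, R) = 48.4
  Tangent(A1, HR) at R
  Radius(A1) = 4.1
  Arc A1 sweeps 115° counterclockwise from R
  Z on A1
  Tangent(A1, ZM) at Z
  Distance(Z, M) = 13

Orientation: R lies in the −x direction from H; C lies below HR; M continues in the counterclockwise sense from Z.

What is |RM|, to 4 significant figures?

17.70

On A1, R sits at bearing 90° from C; a 115° counterclockwise sweep puts Z at bearing 205°, so Z = C + 4.1·(cos 205°, sin 205°) = (-52.12, -5.833). Since A1 is tangent to ZM there, CZ ⟂ ZM, so ZM runs along (−sin 205°, cos 205°); with |ZM| = 13.0, M = (-46.62, -17.61). Then |RM| = |M − R| = 17.70.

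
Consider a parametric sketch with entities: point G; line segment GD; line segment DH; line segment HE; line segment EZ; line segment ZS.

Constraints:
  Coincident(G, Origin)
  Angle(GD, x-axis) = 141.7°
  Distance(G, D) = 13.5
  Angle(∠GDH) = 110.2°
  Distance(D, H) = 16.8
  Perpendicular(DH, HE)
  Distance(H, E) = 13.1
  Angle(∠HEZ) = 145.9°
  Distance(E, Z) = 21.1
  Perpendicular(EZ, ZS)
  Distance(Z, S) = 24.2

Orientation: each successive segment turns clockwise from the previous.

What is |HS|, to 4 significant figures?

36.12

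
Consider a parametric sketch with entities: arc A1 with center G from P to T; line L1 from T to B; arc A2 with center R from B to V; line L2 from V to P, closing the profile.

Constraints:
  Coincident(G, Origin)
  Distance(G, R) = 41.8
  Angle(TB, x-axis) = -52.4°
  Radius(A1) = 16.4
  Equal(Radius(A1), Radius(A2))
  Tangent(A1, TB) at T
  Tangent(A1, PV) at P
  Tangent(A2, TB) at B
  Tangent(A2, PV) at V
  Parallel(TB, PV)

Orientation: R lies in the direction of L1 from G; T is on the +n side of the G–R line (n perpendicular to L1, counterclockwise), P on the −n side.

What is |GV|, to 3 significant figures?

44.9

Tangency of A1 to both parallel lines with radius 16.4 puts T and P at G ± 16.4·n: T = (13.0, 10.0), P = (-13.0, -10.0). Equal radii place B and V the same way about R: B = R + 16.4·n = (38.5, -23.1), V = R − 16.4·n = (12.5, -43.1). Then |GV| = |V − G| = 44.9.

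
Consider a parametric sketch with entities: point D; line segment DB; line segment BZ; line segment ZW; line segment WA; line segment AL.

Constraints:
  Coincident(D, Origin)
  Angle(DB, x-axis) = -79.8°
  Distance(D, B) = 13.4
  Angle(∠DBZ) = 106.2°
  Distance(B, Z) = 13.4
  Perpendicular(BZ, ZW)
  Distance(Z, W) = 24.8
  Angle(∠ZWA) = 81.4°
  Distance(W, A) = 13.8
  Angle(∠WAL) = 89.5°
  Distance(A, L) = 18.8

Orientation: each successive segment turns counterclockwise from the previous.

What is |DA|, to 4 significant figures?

10.47

D is at the origin; DB runs at -79.8° with length 13.4, so B = (2.373, -13.19). ∠DBZ = 106.2° gives BZ at -6.000° from the x-axis; with |BZ| = 13.4, Z = (15.70, -14.59). The perpendicularity gives ZW at right angles to BZ, so ZW runs at 84.00°; with |ZW| = 24.8, W = (18.29, 10.08). ∠ZWA = 81.4° gives WA at -177.4° from the x-axis; with |WA| = 13.8, A = (4.506, 9.449). Then |DA| = |A − D| = 10.47.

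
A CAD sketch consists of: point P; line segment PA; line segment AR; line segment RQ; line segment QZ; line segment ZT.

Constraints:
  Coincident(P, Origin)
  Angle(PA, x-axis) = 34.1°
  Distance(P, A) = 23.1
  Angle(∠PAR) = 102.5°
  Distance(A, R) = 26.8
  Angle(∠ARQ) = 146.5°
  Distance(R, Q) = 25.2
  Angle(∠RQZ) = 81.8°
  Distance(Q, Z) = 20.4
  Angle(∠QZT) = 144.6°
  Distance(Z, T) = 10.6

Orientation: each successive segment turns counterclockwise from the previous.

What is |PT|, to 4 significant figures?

30.27

P is at the origin; PA runs at 34.1° with length 23.1, so A = (19.13, 12.95). ∠PAR = 102.5° gives AR at 111.6° from the x-axis; with |AR| = 26.8, R = (9.262, 37.87). ∠ARQ = 146.5° gives RQ at 145.1° from the x-axis; with |RQ| = 25.2, Q = (-11.41, 52.29). ∠RQZ = 81.8° gives QZ at -116.7° from the x-axis; with |QZ| = 20.4, Z = (-20.57, 34.06). ∠QZT = 144.6° gives ZT at -81.30° from the x-axis; with |ZT| = 10.6, T = (-18.97, 23.58). Then |PT| = |T − P| = 30.27.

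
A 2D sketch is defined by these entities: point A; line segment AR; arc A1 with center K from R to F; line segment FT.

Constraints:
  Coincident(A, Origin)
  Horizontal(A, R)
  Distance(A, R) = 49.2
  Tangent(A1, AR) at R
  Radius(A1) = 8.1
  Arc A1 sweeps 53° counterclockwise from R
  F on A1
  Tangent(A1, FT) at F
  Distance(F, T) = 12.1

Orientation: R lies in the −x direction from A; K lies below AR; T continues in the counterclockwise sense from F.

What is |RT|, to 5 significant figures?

18.847

A is at the origin; A and R share the same y with |AR| = 49.2 and R on the −x side, so R = (-49.200, 0.0000). A1 meets AR tangentially, so KR is at right angles to AR, so K = R + (0, -8.1) = (-49.200, -8.1000). On A1, R sits at bearing 90° from K; a 53° counterclockwise sweep puts F at bearing 143°, so F = K + 8.1·(cos 143°, sin 143°) = (-55.669, -3.2253). Since A1 is tangent to FT there, KF ⟂ FT, so FT runs along (−sin 143°, cos 143°); with |FT| = 12.1, T = (-62.951, -12.889). Then |RT| = |T − R| = 18.847.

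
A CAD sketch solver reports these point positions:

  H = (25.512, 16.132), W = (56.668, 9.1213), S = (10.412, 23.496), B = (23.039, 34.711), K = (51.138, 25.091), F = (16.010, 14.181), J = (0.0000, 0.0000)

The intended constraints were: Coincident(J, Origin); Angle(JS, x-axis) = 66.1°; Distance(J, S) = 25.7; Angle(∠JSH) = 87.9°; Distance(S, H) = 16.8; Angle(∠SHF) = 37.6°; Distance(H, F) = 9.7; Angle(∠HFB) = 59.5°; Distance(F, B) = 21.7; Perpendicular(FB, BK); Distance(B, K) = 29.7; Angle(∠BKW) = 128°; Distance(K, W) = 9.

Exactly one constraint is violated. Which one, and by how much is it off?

Distance(K, W) = 9 — off by 7.90.

J = (0.00, 0.00) ✓; JS at 66.10° ✓; |JS| = 25.70 ✓; ∠JSH = 87.90° ✓; |SH| = 16.80 ✓; ∠SHF = 37.60° ✓; |HF| = 9.700 ✓; ∠HFB = 59.50° ✓; |FB| = 21.70 ✓; ∠(FB, BK) = 90.00° ✓; |BK| = 29.70 ✓; ∠BKW = 128.0° ✓; |KW| = 16.90 ✗.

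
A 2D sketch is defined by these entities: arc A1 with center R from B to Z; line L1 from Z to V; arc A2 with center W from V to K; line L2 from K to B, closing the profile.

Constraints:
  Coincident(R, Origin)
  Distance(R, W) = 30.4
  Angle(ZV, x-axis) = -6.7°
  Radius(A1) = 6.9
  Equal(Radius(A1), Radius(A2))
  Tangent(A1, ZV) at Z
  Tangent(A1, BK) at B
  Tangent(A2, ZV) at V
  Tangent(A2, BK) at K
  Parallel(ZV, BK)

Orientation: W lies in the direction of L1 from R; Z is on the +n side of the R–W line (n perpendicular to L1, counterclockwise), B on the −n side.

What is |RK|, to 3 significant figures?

31.2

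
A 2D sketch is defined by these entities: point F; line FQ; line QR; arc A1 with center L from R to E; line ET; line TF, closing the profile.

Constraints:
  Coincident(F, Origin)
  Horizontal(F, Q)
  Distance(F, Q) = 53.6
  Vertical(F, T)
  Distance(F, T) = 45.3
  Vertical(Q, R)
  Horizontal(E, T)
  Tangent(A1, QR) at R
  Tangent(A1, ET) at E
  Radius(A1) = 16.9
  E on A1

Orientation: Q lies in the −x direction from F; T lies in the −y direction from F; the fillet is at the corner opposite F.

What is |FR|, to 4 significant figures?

60.66

F is at the origin; FQ is horizontal with |FQ| = 53.6 and Q on the −x side, so Q = (-53.60, 0.000). FT is vertical with |FT| = 45.3 and T on the −y side, so T = (0.000, -45.30). The virtual corner opposite F is at (-53.60, -45.30). Since A1 is tangent to QR there, LR ⟂ QR and since A1 is tangent to ET there, LE ⟂ ET, with radius 16.9, so the center L sits 16.9 in from both sides at L = (-36.70, -28.40). That places the tangent points at R = (-53.60, -28.40) on QR and E = (-36.70, -45.30) on ET. Then |FR| = |R − F| = 60.66.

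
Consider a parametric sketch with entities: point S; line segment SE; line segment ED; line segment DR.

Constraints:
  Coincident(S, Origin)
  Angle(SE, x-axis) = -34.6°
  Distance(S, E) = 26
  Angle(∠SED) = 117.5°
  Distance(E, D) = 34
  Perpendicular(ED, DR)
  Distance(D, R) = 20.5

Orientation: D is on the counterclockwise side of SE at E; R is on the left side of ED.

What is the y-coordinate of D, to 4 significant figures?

1.146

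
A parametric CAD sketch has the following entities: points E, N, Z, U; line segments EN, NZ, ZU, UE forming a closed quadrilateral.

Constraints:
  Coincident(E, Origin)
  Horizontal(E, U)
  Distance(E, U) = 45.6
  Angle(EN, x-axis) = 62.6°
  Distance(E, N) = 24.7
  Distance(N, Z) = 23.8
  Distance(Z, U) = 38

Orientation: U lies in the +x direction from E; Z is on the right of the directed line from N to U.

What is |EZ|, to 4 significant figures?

7.794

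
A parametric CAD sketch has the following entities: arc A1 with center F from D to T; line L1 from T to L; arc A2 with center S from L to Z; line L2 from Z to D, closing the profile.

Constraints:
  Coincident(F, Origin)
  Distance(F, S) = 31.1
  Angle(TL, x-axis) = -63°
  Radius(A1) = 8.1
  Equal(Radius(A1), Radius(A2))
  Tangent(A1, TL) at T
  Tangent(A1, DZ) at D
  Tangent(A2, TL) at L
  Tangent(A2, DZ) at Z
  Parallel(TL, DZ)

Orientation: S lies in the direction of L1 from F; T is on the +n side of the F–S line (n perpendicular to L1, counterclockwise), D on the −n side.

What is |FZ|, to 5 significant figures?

32.138

Tangency of A1 to both parallel lines with radius 8.1 puts T and D at F ± 8.1·n: T = (7.2172, 3.6773), D = (-7.2172, -3.6773). Equal radii place L and Z the same way about S: L = S + 8.1·n = (21.336, -24.033), Z = S − 8.1·n = (6.9020, -31.388). Then |FZ| = |Z − F| = 32.138.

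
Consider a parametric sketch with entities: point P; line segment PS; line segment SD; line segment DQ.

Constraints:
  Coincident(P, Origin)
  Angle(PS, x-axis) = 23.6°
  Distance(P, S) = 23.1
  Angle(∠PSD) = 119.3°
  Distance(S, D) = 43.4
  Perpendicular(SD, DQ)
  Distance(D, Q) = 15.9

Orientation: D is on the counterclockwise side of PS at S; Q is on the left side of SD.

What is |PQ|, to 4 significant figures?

54.87

∠PSD = 119.3°, so SD runs at 23.6° + (180° − 119.3°) = 84.30° from the x-axis; with |SD| = 43.4, D = S + 43.4·(cos 84.30°, sin 84.30°) = (25.48, 52.43). The perpendicularity gives DQ at right angles to SD; with |DQ| = 15.9 on the left of SD, Q = D + 15.9·(-0.9951, 0.09932) = (9.657, 54.01). Then |PQ| = |Q − P| = 54.87.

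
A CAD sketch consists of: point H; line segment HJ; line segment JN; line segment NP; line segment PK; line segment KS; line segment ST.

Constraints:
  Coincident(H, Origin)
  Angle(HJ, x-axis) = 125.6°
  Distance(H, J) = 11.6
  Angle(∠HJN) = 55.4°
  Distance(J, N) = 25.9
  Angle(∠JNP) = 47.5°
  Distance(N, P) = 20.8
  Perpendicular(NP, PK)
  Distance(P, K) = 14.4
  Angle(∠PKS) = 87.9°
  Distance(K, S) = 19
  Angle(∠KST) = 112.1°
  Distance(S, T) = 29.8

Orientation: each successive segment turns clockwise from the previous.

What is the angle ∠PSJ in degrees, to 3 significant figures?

54.8°

H is at the origin; HJ runs at 125.6° with length 11.6, so J = (-6.75, 9.43). ∠HJN = 55.4° gives JN at 1.00° from the x-axis; with |JN| = 25.9, N = (19.1, 9.88). ∠JNP = 47.5° gives NP at -132° from the x-axis; with |NP| = 20.8, P = (5.36, -5.69). The perpendicularity gives PK at right angles to NP, so PK runs at 138°; with |PK| = 14.4, K = (-5.42, 3.85). ∠PKS = 87.9° gives KS at 46.4° from the x-axis; with |KS| = 19.0, S = (7.68, 17.6). Then cos ∠PSJ = SP·SJ / (|SP||SJ|), giving 54.8°.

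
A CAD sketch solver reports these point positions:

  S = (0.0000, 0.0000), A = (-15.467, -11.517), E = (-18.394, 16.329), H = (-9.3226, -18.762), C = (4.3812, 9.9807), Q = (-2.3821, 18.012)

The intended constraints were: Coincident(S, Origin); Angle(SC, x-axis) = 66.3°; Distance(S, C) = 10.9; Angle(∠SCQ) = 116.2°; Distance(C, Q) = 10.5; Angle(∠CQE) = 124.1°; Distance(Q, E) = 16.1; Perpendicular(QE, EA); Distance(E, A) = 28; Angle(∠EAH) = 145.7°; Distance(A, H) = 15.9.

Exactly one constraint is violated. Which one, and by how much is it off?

Distance(A, H) = 15.9 — off by 6.40.

S = (0.00, 0.00) ✓; SC at 66.30° ✓; |SC| = 10.90 ✓; ∠SCQ = 116.2° ✓; |CQ| = 10.50 ✓; ∠CQE = 124.1° ✓; |QE| = 16.10 ✓; ∠(QE, EA) = 90.00° ✓; |EA| = 28.00 ✓; ∠EAH = 145.7° ✓; |AH| = 9.500 ✗.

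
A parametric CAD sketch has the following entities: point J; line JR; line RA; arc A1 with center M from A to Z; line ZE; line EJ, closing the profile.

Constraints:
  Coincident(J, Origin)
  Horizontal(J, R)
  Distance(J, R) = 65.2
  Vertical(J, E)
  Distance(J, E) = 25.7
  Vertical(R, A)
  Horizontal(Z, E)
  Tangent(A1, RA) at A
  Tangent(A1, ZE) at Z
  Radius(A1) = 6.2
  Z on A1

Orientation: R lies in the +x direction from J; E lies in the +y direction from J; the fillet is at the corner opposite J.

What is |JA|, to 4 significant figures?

68.05

J is at the origin; J and R share the same y with |JR| = 65.2 and R on the +x side, so R = (65.20, 0.000). JE is vertical with |JE| = 25.7 and E on the +y side, so E = (0.000, 25.70). The virtual corner opposite J is at (65.20, 25.70). A1 meets RA tangentially, so MA is at right angles to RA and since A1 is tangent to ZE there, MZ ⟂ ZE, with radius 6.2, so the center M sits 6.2 in from both sides at M = (59.00, 19.50). That places the tangent points at A = (65.20, 19.50) on RA and Z = (59.00, 25.70) on ZE. Then |JA| = |A − J| = 68.05.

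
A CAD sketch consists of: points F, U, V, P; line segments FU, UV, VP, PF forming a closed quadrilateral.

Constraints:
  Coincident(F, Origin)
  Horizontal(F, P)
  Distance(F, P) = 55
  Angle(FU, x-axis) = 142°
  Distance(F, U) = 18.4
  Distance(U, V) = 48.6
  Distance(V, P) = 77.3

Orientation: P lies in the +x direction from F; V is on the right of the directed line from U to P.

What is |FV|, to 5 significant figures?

39.358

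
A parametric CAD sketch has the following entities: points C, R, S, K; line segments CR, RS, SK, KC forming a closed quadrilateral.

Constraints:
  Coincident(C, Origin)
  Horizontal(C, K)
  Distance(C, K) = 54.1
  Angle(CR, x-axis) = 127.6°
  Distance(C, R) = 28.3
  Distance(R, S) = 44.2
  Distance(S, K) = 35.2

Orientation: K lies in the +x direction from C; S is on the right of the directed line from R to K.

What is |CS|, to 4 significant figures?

19.22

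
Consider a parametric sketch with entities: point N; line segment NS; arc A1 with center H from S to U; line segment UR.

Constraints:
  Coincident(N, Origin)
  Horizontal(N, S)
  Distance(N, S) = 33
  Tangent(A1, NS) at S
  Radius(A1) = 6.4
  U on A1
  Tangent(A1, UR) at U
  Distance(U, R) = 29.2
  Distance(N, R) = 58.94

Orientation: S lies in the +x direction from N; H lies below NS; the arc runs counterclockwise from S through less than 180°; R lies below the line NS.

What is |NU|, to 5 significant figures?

30.765

Checks: |HS| = 6.400 ✓; |HU| = 6.400 ✓; ∠(HU, UR) = 90.00° ✓; |UR| = 29.20 ✓; |NR| = 58.94 ✓.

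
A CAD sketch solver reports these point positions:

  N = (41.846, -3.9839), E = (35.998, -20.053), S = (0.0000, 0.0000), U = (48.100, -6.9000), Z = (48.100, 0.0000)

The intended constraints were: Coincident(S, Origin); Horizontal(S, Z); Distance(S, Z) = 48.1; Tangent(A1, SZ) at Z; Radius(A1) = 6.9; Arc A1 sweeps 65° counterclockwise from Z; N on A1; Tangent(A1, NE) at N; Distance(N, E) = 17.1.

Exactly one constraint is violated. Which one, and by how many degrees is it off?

Tangent(A1, NE) at N — off by 5.00°.

S = (0.00, 0.00) ✓; S.y = 0.00, Z.y = 0.00 ✓; |SZ| = 48.10 ✓; ∠(UZ, ZS) = 90.00° ✓; |UZ| = 6.900 ✓; bearing(U→N) − bearing(U→Z) = 65.00° ✓; |UN| = 6.900 ✓; ∠(UN, NE) = 85.00° ✗; |NE| = 17.10 ✓.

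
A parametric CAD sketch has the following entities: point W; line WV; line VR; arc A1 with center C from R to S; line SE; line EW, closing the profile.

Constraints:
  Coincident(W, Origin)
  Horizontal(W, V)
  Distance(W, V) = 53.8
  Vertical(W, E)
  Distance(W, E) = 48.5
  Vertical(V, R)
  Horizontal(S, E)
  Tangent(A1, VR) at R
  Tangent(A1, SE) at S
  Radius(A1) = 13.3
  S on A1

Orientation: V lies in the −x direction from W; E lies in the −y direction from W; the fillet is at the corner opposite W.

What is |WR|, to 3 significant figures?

64.3

W is at the origin; W and V share the same y with |WV| = 53.8 and V on the −x side, so V = (-53.8, 0.00). W and E share the same x with |WE| = 48.5 and E on the −y side, so E = (0.00, -48.5). The virtual corner opposite W is at (-53.8, -48.5). Since A1 is tangent to VR there, CR ⟂ VR and tangency of A1 to SE means the radius CS is perpendicular to SE, with radius 13.3, so the center C sits 13.3 in from both sides at C = (-40.5, -35.2). That places the tangent points at R = (-53.8, -35.2) on VR and S = (-40.5, -48.5) on SE. Then |WR| = |R − W| = 64.3.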